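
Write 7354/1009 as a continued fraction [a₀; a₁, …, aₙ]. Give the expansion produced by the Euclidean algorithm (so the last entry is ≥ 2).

[7; 3, 2, 7, 6, 3]

7354 = 7*1009 + 291
1009 = 3*291 + 136
291 = 2*136 + 19
136 = 7*19 + 3
19 = 6*3 + 1
3 = 3*1 + 0  (stop)
So 7354/1009 = [7; 3, 2, 7, 6, 3].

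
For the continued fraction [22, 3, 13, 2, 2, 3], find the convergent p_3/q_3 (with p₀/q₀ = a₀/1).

Using pₖ = aₖpₖ₋₁ + pₖ₋₂, qₖ = aₖqₖ₋₁ + qₖ₋₂ (with p₋₁=1, p₋₂=0, q₋₁=0, q₋₂=1):
  k=0: a=22, p=22, q=1
  k=1: a=3, p=67, q=3
  k=2: a=13, p=893, q=40
  k=3: a=2, p=1853, q=83

1853/83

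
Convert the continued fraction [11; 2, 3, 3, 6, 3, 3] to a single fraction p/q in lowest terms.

17369/1519

Using pₖ = aₖpₖ₋₁ + pₖ₋₂ and qₖ = aₖqₖ₋₁ + qₖ₋₂:
  k=0: a=11, p=11, q=1
  k=1: a=2, p=23, q=2
  k=2: a=3, p=80, q=7
  k=3: a=3, p=263, q=23
  k=4: a=6, p=1658, q=145
  k=5: a=3, p=5237, q=458
  k=6: a=3, p=17369, q=1519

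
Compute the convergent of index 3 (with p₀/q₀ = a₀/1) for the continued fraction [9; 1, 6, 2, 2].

Using pₖ = aₖpₖ₋₁ + pₖ₋₂, qₖ = aₖqₖ₋₁ + qₖ₋₂ (with p₋₁=1, p₋₂=0, q₋₁=0, q₋₂=1):
  k=0: a=9, p=9, q=1
  k=1: a=1, p=10, q=1
  k=2: a=6, p=69, q=7
  k=3: a=2, p=148, q=15

148/15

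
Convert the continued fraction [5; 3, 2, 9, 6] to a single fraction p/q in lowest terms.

2131/403

Using pₖ = aₖpₖ₋₁ + pₖ₋₂ and qₖ = aₖqₖ₋₁ + qₖ₋₂:
  k=0: a=5, p=5, q=1
  k=1: a=3, p=16, q=3
  k=2: a=2, p=37, q=7
  k=3: a=9, p=349, q=66
  k=4: a=6, p=2131, q=403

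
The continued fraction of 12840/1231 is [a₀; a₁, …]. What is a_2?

3

12840 = 10·1231 + 530   →  a_0 = 10
1231 = 2·530 + 171   →  a_1 = 2
530 = 3·171 + 17   →  a_2 = 3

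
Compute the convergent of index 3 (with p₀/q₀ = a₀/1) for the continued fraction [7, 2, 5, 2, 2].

Using pₖ = aₖpₖ₋₁ + pₖ₋₂, qₖ = aₖqₖ₋₁ + qₖ₋₂ (with p₋₁=1, p₋₂=0, q₋₁=0, q₋₂=1):
  k=0: a=7, p=7, q=1
  k=1: a=2, p=15, q=2
  k=2: a=5, p=82, q=11
  k=3: a=2, p=179, q=24

179/24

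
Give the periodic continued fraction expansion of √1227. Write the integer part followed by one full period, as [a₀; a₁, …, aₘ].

[35; 35, 70]

a₀ = ⌊√1227⌋ = 35.
With m₀=0, d₀=1 and mₖ₊₁ = dₖaₖ − mₖ, dₖ₊₁ = (n − mₖ₊₁²)/dₖ, aₖ₊₁ = ⌊(a₀+mₖ₊₁)/dₖ₊₁⌋:
  k=1: m=35, d=2, a=35
  k=2: m=35, d=1, a=70
d=1 and a=2a₀=70 at k=2, so the next step gives (m, d) = (35, 2) again — its k=1 value — and the period has length 2.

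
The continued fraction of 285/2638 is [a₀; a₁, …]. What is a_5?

285 = 0·2638 + 285   →  a_0 = 0
2638 = 9·285 + 73   →  a_1 = 9
285 = 3·73 + 66   →  a_2 = 3
73 = 1·66 + 7   →  a_3 = 1
66 = 9·7 + 3   →  a_4 = 9
7 = 2·3 + 1   →  a_5 = 2

2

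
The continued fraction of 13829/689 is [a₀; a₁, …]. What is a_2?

16

13829 = 20·689 + 49   →  a_0 = 20
689 = 14·49 + 3   →  a_1 = 14
49 = 16·3 + 1   →  a_2 = 16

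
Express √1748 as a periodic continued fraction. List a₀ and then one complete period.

[41; 1, 4, 4, 4, 1, 82]

a₀ = ⌊√1748⌋ = 41.
With m₀=0, d₀=1 and mₖ₊₁ = dₖaₖ − mₖ, dₖ₊₁ = (n − mₖ₊₁²)/dₖ, aₖ₊₁ = ⌊(a₀+mₖ₊₁)/dₖ₊₁⌋:
  k=1: m=41, d=67, a=1
  k=2: m=26, d=16, a=4
  k=3: m=38, d=19, a=4
  k=4: m=38, d=16, a=4
  k=5: m=26, d=67, a=1
  k=6: m=41, d=1, a=82
d=1 and a=2a₀=82 at k=6, so the next step gives (m, d) = (41, 67) again — its k=1 value — and the period has length 6.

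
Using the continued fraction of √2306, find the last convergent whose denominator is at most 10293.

√2306 = [48; 48, 96, …] (period length 2).
Convergents:
  p_0/q_0 = 48/1
  p_1/q_1 = 2305/48
  p_2/q_2 = 221328/4609
  p_3/q_3 = 10626049/221280
q_2 = 4609 ≤ 10293 < 221280 = q_3, so the answer is 221328/4609.

221328/4609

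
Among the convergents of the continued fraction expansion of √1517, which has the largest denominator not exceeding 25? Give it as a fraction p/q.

√1517 = [38; 1, 18, 2, 18, 1, 76, …] (period length 6).
Convergents:
  p_0/q_0 = 38/1
  p_1/q_1 = 39/1
  p_2/q_2 = 740/19
  p_3/q_3 = 1519/39
q_2 = 19 ≤ 25 < 39 = q_3, so the answer is 740/19.

740/19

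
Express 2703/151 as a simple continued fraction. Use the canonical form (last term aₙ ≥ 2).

[17; 1, 9, 15]

2703 = 17×151 + 136
151 = 1×136 + 15
136 = 9×15 + 1
15 = 15×1 + 0  (stop)
So 2703/151 = [17; 1, 9, 15].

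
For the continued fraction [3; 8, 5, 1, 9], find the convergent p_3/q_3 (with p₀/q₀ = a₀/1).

Using pₖ = aₖpₖ₋₁ + pₖ₋₂, qₖ = aₖqₖ₋₁ + qₖ₋₂ (with p₋₁=1, p₋₂=0, q₋₁=0, q₋₂=1):
  k=0: a=3, p=3, q=1
  k=1: a=8, p=25, q=8
  k=2: a=5, p=128, q=41
  k=3: a=1, p=153, q=49

153/49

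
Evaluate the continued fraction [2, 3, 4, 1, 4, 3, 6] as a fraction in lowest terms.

Fold from the inside: start with 6/1.
  3 + 1/6 = 19/6
  4 + 6/19 = 82/19
  1 + 19/82 = 101/82
  4 + 82/101 = 486/101
  3 + 101/486 = 1559/486
  2 + 486/1559 = 3604/1559

3604/1559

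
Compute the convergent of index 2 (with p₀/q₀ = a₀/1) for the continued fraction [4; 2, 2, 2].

Using pₖ = aₖpₖ₋₁ + pₖ₋₂, qₖ = aₖqₖ₋₁ + qₖ₋₂ (with p₋₁=1, p₋₂=0, q₋₁=0, q₋₂=1):
  k=0: a=4, p=4, q=1
  k=1: a=2, p=9, q=2
  k=2: a=2, p=22, q=5

22/5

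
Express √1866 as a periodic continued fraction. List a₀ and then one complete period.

a₀ = ⌊√1866⌋ = 43.
With m₀=0, d₀=1 and mₖ₊₁ = dₖaₖ − mₖ, dₖ₊₁ = (n − mₖ₊₁²)/dₖ, aₖ₊₁ = ⌊(a₀+mₖ₊₁)/dₖ₊₁⌋:
  k=1: m=43, d=17, a=5
  k=2: m=42, d=6, a=14
  k=3: m=42, d=17, a=5
  k=4: m=43, d=1, a=86
d=1 and a=2a₀=86 at k=4, so the next step gives (m, d) = (43, 17) again — its k=1 value — and the period has length 4.

[43; 5, 14, 5, 86]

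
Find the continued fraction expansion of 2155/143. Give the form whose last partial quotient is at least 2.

[15; 14, 3, 3]

2155 = 15·143 + 10
143 = 14·10 + 3
10 = 3·3 + 1
3 = 3·1 + 0  (stop)
So 2155/143 = [15; 14, 3, 3].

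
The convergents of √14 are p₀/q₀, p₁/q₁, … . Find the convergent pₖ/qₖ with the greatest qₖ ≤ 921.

3027/809

√14 = [3; 1, 2, 1, 6, …] (period length 4).
Convergents:
  p_0/q_0 = 3/1
  p_1/q_1 = 4/1
  p_2/q_2 = 11/3
  p_3/q_3 = 15/4
  p_4/q_4 = 101/27
  p_5/q_5 = 116/31
  p_6/q_6 = 333/89
  p_7/q_7 = 449/120
  p_8/q_8 = 3027/809
  p_9/q_9 = 3476/929
q_8 = 809 ≤ 921 < 929 = q_9, so the answer is 3027/809.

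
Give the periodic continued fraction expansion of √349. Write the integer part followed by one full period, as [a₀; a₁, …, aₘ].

a₀ = ⌊√349⌋ = 18.

[18; 1, 2, 7, 7, 2, 1, 36]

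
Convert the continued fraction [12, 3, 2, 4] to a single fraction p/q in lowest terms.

381/31

Fold from the inside: start with 4/1.
  2 + 1/4 = 9/4
  3 + 4/9 = 31/9
  12 + 9/31 = 381/31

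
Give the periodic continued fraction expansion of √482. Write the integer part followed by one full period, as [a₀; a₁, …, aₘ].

[21; 1, 20, 1, 42]

a₀ = ⌊√482⌋ = 21.
With m₀=0, d₀=1 and mₖ₊₁ = dₖaₖ − mₖ, dₖ₊₁ = (n − mₖ₊₁²)/dₖ, aₖ₊₁ = ⌊(a₀+mₖ₊₁)/dₖ₊₁⌋:
  k=1: m=21, d=41, a=1
  k=2: m=20, d=2, a=20
  k=3: m=20, d=41, a=1
  k=4: m=21, d=1, a=42
d=1 and a=2a₀=42 at k=4, so the next step gives (m, d) = (21, 41) again — its k=1 value — and the period has length 4.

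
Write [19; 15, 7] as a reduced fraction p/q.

Fold from the inside: start with 7/1.
  15 + 1/7 = 106/7
  19 + 7/106 = 2021/106

2021/106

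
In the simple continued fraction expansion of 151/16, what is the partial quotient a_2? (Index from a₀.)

3

151 = 9·16 + 7   →  a_0 = 9
16 = 2·7 + 2   →  a_1 = 2
7 = 3·2 + 1   →  a_2 = 3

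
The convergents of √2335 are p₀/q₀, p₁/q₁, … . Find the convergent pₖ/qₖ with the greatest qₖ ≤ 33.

1353/28

√2335 = [48; 3, 9, 3, 96, …] (period length 4).
Convergents:
  p_0/q_0 = 48/1
  p_1/q_1 = 145/3
  p_2/q_2 = 1353/28
  p_3/q_3 = 4204/87
q_2 = 28 ≤ 33 < 87 = q_3, so the answer is 1353/28.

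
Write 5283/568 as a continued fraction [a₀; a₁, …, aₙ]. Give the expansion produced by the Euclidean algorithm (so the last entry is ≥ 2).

5283 = 9·568 + 171
568 = 3·171 + 55
171 = 3·55 + 6
55 = 9·6 + 1
6 = 6·1 + 0  (stop)
So 5283/568 = [9; 3, 3, 9, 6].

[9; 3, 3, 9, 6]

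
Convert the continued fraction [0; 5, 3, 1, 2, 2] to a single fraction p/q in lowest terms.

Using pₖ = aₖpₖ₋₁ + pₖ₋₂ and qₖ = aₖqₖ₋₁ + qₖ₋₂:
  k=0: a=0, p=0, q=1
  k=1: a=5, p=1, q=5
  k=2: a=3, p=3, q=16
  k=3: a=1, p=4, q=21
  k=4: a=2, p=11, q=58
  k=5: a=2, p=26, q=137

26/137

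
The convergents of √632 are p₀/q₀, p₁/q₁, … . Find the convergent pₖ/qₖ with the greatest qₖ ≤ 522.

√632 = [25; 7, 6, 7, 50, …] (period length 4).
Convergents:
  p_0/q_0 = 25/1
  p_1/q_1 = 176/7
  p_2/q_2 = 1081/43
  p_3/q_3 = 7743/308
  p_4/q_4 = 388231/15443
q_3 = 308 ≤ 522 < 15443 = q_4, so the answer is 7743/308.

7743/308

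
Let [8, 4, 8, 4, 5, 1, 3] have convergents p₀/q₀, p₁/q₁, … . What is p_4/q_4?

5877/713

Using pₖ = aₖpₖ₋₁ + pₖ₋₂, qₖ = aₖqₖ₋₁ + qₖ₋₂ (with p₋₁=1, p₋₂=0, q₋₁=0, q₋₂=1):
  k=0: a=8, p=8, q=1
  k=1: a=4, p=33, q=4
  k=2: a=8, p=272, q=33
  k=3: a=4, p=1121, q=136
  k=4: a=5, p=5877, q=713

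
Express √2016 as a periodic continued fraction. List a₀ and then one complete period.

a₀ = ⌊√2016⌋ = 44.
With m₀=0, d₀=1 and mₖ₊₁ = dₖaₖ − mₖ, dₖ₊₁ = (n − mₖ₊₁²)/dₖ, aₖ₊₁ = ⌊(a₀+mₖ₊₁)/dₖ₊₁⌋:
  k=1: m=44, d=80, a=1
  k=2: m=36, d=9, a=8
  k=3: m=36, d=80, a=1
  k=4: m=44, d=1, a=88
d=1 and a=2a₀=88 at k=4, so the next step gives (m, d) = (44, 80) again — its k=1 value — and the period has length 4.

[44; 1, 8, 1, 88]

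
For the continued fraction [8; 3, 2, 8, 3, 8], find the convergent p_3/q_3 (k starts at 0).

Using pₖ = aₖpₖ₋₁ + pₖ₋₂, qₖ = aₖqₖ₋₁ + qₖ₋₂ (with p₋₁=1, p₋₂=0, q₋₁=0, q₋₂=1):
  k=0: a=8, p=8, q=1
  k=1: a=3, p=25, q=3
  k=2: a=2, p=58, q=7
  k=3: a=8, p=489, q=59

489/59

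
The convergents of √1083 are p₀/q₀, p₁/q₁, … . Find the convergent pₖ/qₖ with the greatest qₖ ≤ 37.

√1083 = [32; 1, 9, 1, 64, …] (period length 4).
Convergents:
  p_0/q_0 = 32/1
  p_1/q_1 = 33/1
  p_2/q_2 = 329/10
  p_3/q_3 = 362/11
  p_4/q_4 = 23497/714
q_3 = 11 ≤ 37 < 714 = q_4, so the answer is 362/11.

362/11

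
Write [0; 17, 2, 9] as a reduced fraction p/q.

Fold from the inside: start with 9/1.
  2 + 1/9 = 19/9
  17 + 9/19 = 332/19
  0 + 19/332 = 19/332

19/332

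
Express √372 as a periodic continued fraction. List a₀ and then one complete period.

a₀ = ⌊√372⌋ = 19.

[19; 3, 2, 12, 2, 3, 38]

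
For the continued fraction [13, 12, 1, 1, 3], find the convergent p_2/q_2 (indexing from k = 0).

170/13

Using pₖ = aₖpₖ₋₁ + pₖ₋₂, qₖ = aₖqₖ₋₁ + qₖ₋₂ (with p₋₁=1, p₋₂=0, q₋₁=0, q₋₂=1):
  k=0: a=13, p=13, q=1
  k=1: a=12, p=157, q=12
  k=2: a=1, p=170, q=13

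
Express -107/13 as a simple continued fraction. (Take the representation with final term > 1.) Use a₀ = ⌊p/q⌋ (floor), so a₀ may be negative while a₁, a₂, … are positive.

[-9; 1, 3, 3]

-107 = -9·13 + 10
13 = 1·10 + 3
10 = 3·3 + 1
3 = 3·1 + 0  (stop)
So -107/13 = [-9; 1, 3, 3].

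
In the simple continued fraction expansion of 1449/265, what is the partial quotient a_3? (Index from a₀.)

3

1449 = 5·265 + 124   →  a_0 = 5
265 = 2·124 + 17   →  a_1 = 2
124 = 7·17 + 5   →  a_2 = 7
17 = 3·5 + 2   →  a_3 = 3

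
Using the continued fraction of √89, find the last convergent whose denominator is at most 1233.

9217/977

√89 = [9; 2, 3, 3, 2, 18, …] (period length 5).
Convergents:
  p_0/q_0 = 9/1
  p_1/q_1 = 19/2
  p_2/q_2 = 66/7
  p_3/q_3 = 217/23
  p_4/q_4 = 500/53
  p_5/q_5 = 9217/977
  p_6/q_6 = 18934/2007
q_5 = 977 ≤ 1233 < 2007 = q_6, so the answer is 9217/977.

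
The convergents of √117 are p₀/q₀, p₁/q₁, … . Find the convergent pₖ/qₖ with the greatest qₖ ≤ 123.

√117 = [10; 1, 4, 2, 4, 1, 20, …] (period length 6).
Convergents:
  p_0/q_0 = 10/1
  p_1/q_1 = 11/1
  p_2/q_2 = 54/5
  p_3/q_3 = 119/11
  p_4/q_4 = 530/49
  p_5/q_5 = 649/60
  p_6/q_6 = 13510/1249
q_5 = 60 ≤ 123 < 1249 = q_6, so the answer is 649/60.

649/60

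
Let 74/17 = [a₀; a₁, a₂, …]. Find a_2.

1

74 = 4·17 + 6   →  a_0 = 4
17 = 2·6 + 5   →  a_1 = 2
6 = 1·5 + 1   →  a_2 = 1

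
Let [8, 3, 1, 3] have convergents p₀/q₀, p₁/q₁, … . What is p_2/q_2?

Using pₖ = aₖpₖ₋₁ + pₖ₋₂, qₖ = aₖqₖ₋₁ + qₖ₋₂ (with p₋₁=1, p₋₂=0, q₋₁=0, q₋₂=1):
  k=0: a=8, p=8, q=1
  k=1: a=3, p=25, q=3
  k=2: a=1, p=33, q=4

33/4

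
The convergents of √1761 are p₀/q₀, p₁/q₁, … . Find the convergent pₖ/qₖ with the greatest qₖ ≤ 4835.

98658/2351

√1761 = [41; 1, 26, 1, 82, …] (period length 4).
Convergents:
  p_0/q_0 = 41/1
  p_1/q_1 = 42/1
  p_2/q_2 = 1133/27
  p_3/q_3 = 1175/28
  p_4/q_4 = 97483/2323
  p_5/q_5 = 98658/2351
  p_6/q_6 = 2662591/63449
q_5 = 2351 ≤ 4835 < 63449 = q_6, so the answer is 98658/2351.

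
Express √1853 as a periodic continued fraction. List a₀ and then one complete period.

a₀ = ⌊√1853⌋ = 43.

[43; 21, 1, 1, 21, 86]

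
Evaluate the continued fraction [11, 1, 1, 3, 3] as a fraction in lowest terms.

Fold from the inside: start with 3/1.
  3 + 1/3 = 10/3
  1 + 3/10 = 13/10
  1 + 10/13 = 23/13
  11 + 13/23 = 266/23

266/23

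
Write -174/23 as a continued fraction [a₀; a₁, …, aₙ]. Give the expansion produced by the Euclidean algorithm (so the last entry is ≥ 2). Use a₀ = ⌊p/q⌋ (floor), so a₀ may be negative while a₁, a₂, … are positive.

[-8; 2, 3, 3]

-174 = -8*23 + 10
23 = 2*10 + 3
10 = 3*3 + 1
3 = 3*1 + 0  (stop)
So -174/23 = [-8; 2, 3, 3].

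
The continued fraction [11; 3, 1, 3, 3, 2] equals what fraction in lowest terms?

1273/113

Using pₖ = aₖpₖ₋₁ + pₖ₋₂ and qₖ = aₖqₖ₋₁ + qₖ₋₂:
  k=0: a=11, p=11, q=1
  k=1: a=3, p=34, q=3
  k=2: a=1, p=45, q=4
  k=3: a=3, p=169, q=15
  k=4: a=3, p=552, q=49
  k=5: a=2, p=1273, q=113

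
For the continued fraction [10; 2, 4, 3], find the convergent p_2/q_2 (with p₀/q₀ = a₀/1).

94/9

Using pₖ = aₖpₖ₋₁ + pₖ₋₂, qₖ = aₖqₖ₋₁ + qₖ₋₂ (with p₋₁=1, p₋₂=0, q₋₁=0, q₋₂=1):
  k=0: a=10, p=10, q=1
  k=1: a=2, p=21, q=2
  k=2: a=4, p=94, q=9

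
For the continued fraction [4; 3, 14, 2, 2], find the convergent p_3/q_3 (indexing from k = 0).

Using pₖ = aₖpₖ₋₁ + pₖ₋₂, qₖ = aₖqₖ₋₁ + qₖ₋₂ (with p₋₁=1, p₋₂=0, q₋₁=0, q₋₂=1):
  k=0: a=4, p=4, q=1
  k=1: a=3, p=13, q=3
  k=2: a=14, p=186, q=43
  k=3: a=2, p=385, q=89

385/89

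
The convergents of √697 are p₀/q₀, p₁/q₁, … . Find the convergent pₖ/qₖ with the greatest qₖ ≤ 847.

√697 = [26; 2, 2, 52, …] (period length 3).
Convergents:
  p_0/q_0 = 26/1
  p_1/q_1 = 53/2
  p_2/q_2 = 132/5
  p_3/q_3 = 6917/262
  p_4/q_4 = 13966/529
  p_5/q_5 = 34849/1320
q_4 = 529 ≤ 847 < 1320 = q_5, so the answer is 13966/529.

13966/529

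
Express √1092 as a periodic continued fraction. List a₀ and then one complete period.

[33; 22, 66]

a₀ = ⌊√1092⌋ = 33.
With m₀=0, d₀=1 and mₖ₊₁ = dₖaₖ − mₖ, dₖ₊₁ = (n − mₖ₊₁²)/dₖ, aₖ₊₁ = ⌊(a₀+mₖ₊₁)/dₖ₊₁⌋:
  k=1: m=33, d=3, a=22
  k=2: m=33, d=1, a=66
d=1 and a=2a₀=66 at k=2, so the next step gives (m, d) = (33, 3) again — its k=1 value — and the period has length 2.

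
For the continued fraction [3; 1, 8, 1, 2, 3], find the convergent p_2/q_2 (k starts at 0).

35/9

Using pₖ = aₖpₖ₋₁ + pₖ₋₂, qₖ = aₖqₖ₋₁ + qₖ₋₂ (with p₋₁=1, p₋₂=0, q₋₁=0, q₋₂=1):
  k=0: a=3, p=3, q=1
  k=1: a=1, p=4, q=1
  k=2: a=8, p=35, q=9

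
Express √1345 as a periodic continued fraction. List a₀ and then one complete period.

[36; 1, 2, 14, 2, 1, 72]

a₀ = ⌊√1345⌋ = 36.
With m₀=0, d₀=1 and mₖ₊₁ = dₖaₖ − mₖ, dₖ₊₁ = (n − mₖ₊₁²)/dₖ, aₖ₊₁ = ⌊(a₀+mₖ₊₁)/dₖ₊₁⌋:
  k=1: m=36, d=49, a=1
  k=2: m=13, d=24, a=2
  k=3: m=35, d=5, a=14
  k=4: m=35, d=24, a=2
  k=5: m=13, d=49, a=1
  k=6: m=36, d=1, a=72
d=1 and a=2a₀=72 at k=6, so the next step gives (m, d) = (36, 49) again — its k=1 value — and the period has length 6.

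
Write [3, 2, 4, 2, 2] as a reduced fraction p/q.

169/49

Using pₖ = aₖpₖ₋₁ + pₖ₋₂ and qₖ = aₖqₖ₋₁ + qₖ₋₂:
  k=0: a=3, p=3, q=1
  k=1: a=2, p=7, q=2
  k=2: a=4, p=31, q=9
  k=3: a=2, p=69, q=20
  k=4: a=2, p=169, q=49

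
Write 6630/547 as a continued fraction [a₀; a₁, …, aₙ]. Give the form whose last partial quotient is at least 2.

6630 = 12*547 + 66
547 = 8*66 + 19
66 = 3*19 + 9
19 = 2*9 + 1
9 = 9*1 + 0  (stop)
So 6630/547 = [12; 8, 3, 2, 9].

[12; 8, 3, 2, 9]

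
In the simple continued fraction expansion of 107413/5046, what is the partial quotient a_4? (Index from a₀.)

107413 = 21·5046 + 1447   →  a_0 = 21
5046 = 3·1447 + 705   →  a_1 = 3
1447 = 2·705 + 37   →  a_2 = 2
705 = 19·37 + 2   →  a_3 = 19
37 = 18·2 + 1   →  a_4 = 18

18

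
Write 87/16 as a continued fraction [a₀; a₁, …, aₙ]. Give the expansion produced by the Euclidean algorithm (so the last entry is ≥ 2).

[5; 2, 3, 2]

87 = 5·16 + 7
16 = 2·7 + 2
7 = 3·2 + 1
2 = 2·1 + 0  (stop)
So 87/16 = [5; 2, 3, 2].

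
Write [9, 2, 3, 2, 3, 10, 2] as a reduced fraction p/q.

Fold from the inside: start with 2/1.
  10 + 1/2 = 21/2
  3 + 2/21 = 65/21
  2 + 21/65 = 151/65
  3 + 65/151 = 518/151
  2 + 151/518 = 1187/518
  9 + 518/1187 = 11201/1187

11201/1187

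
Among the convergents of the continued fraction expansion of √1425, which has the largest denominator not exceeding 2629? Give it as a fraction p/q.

√1425 = [37; 1, 2, 1, 74, …] (period length 4).
Convergents:
  p_0/q_0 = 37/1
  p_1/q_1 = 38/1
  p_2/q_2 = 113/3
  p_3/q_3 = 151/4
  p_4/q_4 = 11287/299
  p_5/q_5 = 11438/303
  p_6/q_6 = 34163/905
  p_7/q_7 = 45601/1208
  p_8/q_8 = 3408637/90297
q_7 = 1208 ≤ 2629 < 90297 = q_8, so the answer is 45601/1208.

45601/1208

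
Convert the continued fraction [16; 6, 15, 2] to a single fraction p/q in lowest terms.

Using pₖ = aₖpₖ₋₁ + pₖ₋₂ and qₖ = aₖqₖ₋₁ + qₖ₋₂:
  k=0: a=16, p=16, q=1
  k=1: a=6, p=97, q=6
  k=2: a=15, p=1471, q=91
  k=3: a=2, p=3039, q=188

3039/188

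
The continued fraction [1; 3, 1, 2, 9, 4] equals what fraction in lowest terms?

Using pₖ = aₖpₖ₋₁ + pₖ₋₂ and qₖ = aₖqₖ₋₁ + qₖ₋₂:
  k=0: a=1, p=1, q=1
  k=1: a=3, p=4, q=3
  k=2: a=1, p=5, q=4
  k=3: a=2, p=14, q=11
  k=4: a=9, p=131, q=103
  k=5: a=4, p=538, q=423

538/423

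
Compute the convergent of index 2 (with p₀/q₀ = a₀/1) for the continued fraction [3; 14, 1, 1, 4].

46/15

Using pₖ = aₖpₖ₋₁ + pₖ₋₂, qₖ = aₖqₖ₋₁ + qₖ₋₂ (with p₋₁=1, p₋₂=0, q₋₁=0, q₋₂=1):
  k=0: a=3, p=3, q=1
  k=1: a=14, p=43, q=14
  k=2: a=1, p=46, q=15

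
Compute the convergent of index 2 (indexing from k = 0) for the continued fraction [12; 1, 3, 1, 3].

51/4

Using pₖ = aₖpₖ₋₁ + pₖ₋₂, qₖ = aₖqₖ₋₁ + qₖ₋₂ (with p₋₁=1, p₋₂=0, q₋₁=0, q₋₂=1):
  k=0: a=12, p=12, q=1
  k=1: a=1, p=13, q=1
  k=2: a=3, p=51, q=4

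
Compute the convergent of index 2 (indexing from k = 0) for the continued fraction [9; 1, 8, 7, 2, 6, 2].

Using pₖ = aₖpₖ₋₁ + pₖ₋₂, qₖ = aₖqₖ₋₁ + qₖ₋₂ (with p₋₁=1, p₋₂=0, q₋₁=0, q₋₂=1):
  k=0: a=9, p=9, q=1
  k=1: a=1, p=10, q=1
  k=2: a=8, p=89, q=9

89/9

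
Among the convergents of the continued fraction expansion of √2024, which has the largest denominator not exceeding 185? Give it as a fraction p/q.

√2024 = [44; 1, 88, …] (period length 2).
Convergents:
  p_0/q_0 = 44/1
  p_1/q_1 = 45/1
  p_2/q_2 = 4004/89
  p_3/q_3 = 4049/90
  p_4/q_4 = 360316/8009
q_3 = 90 ≤ 185 < 8009 = q_4, so the answer is 4049/90.

4049/90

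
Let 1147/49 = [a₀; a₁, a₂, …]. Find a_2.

1147 = 23·49 + 20   →  a_0 = 23
49 = 2·20 + 9   →  a_1 = 2
20 = 2·9 + 2   →  a_2 = 2

2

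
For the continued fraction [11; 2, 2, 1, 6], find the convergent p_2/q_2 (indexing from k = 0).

Using pₖ = aₖpₖ₋₁ + pₖ₋₂, qₖ = aₖqₖ₋₁ + qₖ₋₂ (with p₋₁=1, p₋₂=0, q₋₁=0, q₋₂=1):
  k=0: a=11, p=11, q=1
  k=1: a=2, p=23, q=2
  k=2: a=2, p=57, q=5

57/5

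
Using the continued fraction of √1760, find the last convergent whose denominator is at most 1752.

√1760 = [41; 1, 19, 1, 82, …] (period length 4).
Convergents:
  p_0/q_0 = 41/1
  p_1/q_1 = 42/1
  p_2/q_2 = 839/20
  p_3/q_3 = 881/21
  p_4/q_4 = 73081/1742
  p_5/q_5 = 73962/1763
q_4 = 1742 ≤ 1752 < 1763 = q_5, so the answer is 73081/1742.

73081/1742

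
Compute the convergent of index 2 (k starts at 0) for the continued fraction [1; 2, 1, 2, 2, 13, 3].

Using pₖ = aₖpₖ₋₁ + pₖ₋₂, qₖ = aₖqₖ₋₁ + qₖ₋₂ (with p₋₁=1, p₋₂=0, q₋₁=0, q₋₂=1):
  k=0: a=1, p=1, q=1
  k=1: a=2, p=3, q=2
  k=2: a=1, p=4, q=3

4/3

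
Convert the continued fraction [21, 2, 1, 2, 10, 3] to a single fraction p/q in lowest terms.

Using pₖ = aₖpₖ₋₁ + pₖ₋₂ and qₖ = aₖqₖ₋₁ + qₖ₋₂:
  k=0: a=21, p=21, q=1
  k=1: a=2, p=43, q=2
  k=2: a=1, p=64, q=3
  k=3: a=2, p=171, q=8
  k=4: a=10, p=1774, q=83
  k=5: a=3, p=5493, q=257

5493/257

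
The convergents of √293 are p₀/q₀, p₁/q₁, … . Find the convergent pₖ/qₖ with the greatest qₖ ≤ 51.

√293 = [17; 8, 1, 1, 8, 34, …] (period length 5).
Convergents:
  p_0/q_0 = 17/1
  p_1/q_1 = 137/8
  p_2/q_2 = 154/9
  p_3/q_3 = 291/17
  p_4/q_4 = 2482/145
q_3 = 17 ≤ 51 < 145 = q_4, so the answer is 291/17.

291/17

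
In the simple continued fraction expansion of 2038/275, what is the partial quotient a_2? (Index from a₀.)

2038 = 7·275 + 113   →  a_0 = 7
275 = 2·113 + 49   →  a_1 = 2
113 = 2·49 + 15   →  a_2 = 2

2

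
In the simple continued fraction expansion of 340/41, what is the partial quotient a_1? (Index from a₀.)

3

340 = 8·41 + 12   →  a_0 = 8
41 = 3·12 + 5   →  a_1 = 3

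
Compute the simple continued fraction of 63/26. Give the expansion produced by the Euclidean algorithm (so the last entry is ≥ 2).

[2; 2, 2, 1, 3]

63 = 2·26 + 11
26 = 2·11 + 4
11 = 2·4 + 3
4 = 1·3 + 1
3 = 3·1 + 0  (stop)
So 63/26 = [2; 2, 2, 1, 3].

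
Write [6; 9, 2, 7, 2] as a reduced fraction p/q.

Fold from the inside: start with 2/1.
  7 + 1/2 = 15/2
  2 + 2/15 = 32/15
  9 + 15/32 = 303/32
  6 + 32/303 = 1850/303

1850/303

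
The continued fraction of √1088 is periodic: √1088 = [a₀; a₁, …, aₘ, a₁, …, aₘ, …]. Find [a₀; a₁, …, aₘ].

[32; 1, 64]

a₀ = ⌊√1088⌋ = 32.
With m₀=0, d₀=1 and mₖ₊₁ = dₖaₖ − mₖ, dₖ₊₁ = (n − mₖ₊₁²)/dₖ, aₖ₊₁ = ⌊(a₀+mₖ₊₁)/dₖ₊₁⌋:
  k=1: m=32, d=64, a=1
  k=2: m=32, d=1, a=64
d=1 and a=2a₀=64 at k=2, so the next step gives (m, d) = (32, 64) again — its k=1 value — and the period has length 2.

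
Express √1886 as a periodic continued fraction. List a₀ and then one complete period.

[43; 2, 2, 1, 42, 1, 2, 2, 86]

a₀ = ⌊√1886⌋ = 43.
With m₀=0, d₀=1 and mₖ₊₁ = dₖaₖ − mₖ, dₖ₊₁ = (n − mₖ₊₁²)/dₖ, aₖ₊₁ = ⌊(a₀+mₖ₊₁)/dₖ₊₁⌋:
  k=1: m=43, d=37, a=2
  k=2: m=31, d=25, a=2
  k=3: m=19, d=61, a=1
  k=4: m=42, d=2, a=42
  k=5: m=42, d=61, a=1
  k=6: m=19, d=25, a=2
  k=7: m=31, d=37, a=2
  k=8: m=43, d=1, a=86
d=1 and a=2a₀=86 at k=8, so the next step gives (m, d) = (43, 37) again — its k=1 value — and the period has length 8.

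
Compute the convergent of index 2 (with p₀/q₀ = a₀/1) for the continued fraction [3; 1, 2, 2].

11/3

Using pₖ = aₖpₖ₋₁ + pₖ₋₂, qₖ = aₖqₖ₋₁ + qₖ₋₂ (with p₋₁=1, p₋₂=0, q₋₁=0, q₋₂=1):
  k=0: a=3, p=3, q=1
  k=1: a=1, p=4, q=1
  k=2: a=2, p=11, q=3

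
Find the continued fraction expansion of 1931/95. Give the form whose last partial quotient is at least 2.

1931 = 20·95 + 31
95 = 3·31 + 2
31 = 15·2 + 1
2 = 2·1 + 0  (stop)
So 1931/95 = [20; 3, 15, 2].

[20; 3, 15, 2]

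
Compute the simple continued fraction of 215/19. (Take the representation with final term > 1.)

[11; 3, 6]

215 = 11*19 + 6
19 = 3*6 + 1
6 = 6*1 + 0  (stop)
So 215/19 = [11; 3, 6].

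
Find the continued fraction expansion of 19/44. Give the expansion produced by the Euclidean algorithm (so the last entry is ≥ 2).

19 = 0×44 + 19
44 = 2×19 + 6
19 = 3×6 + 1
6 = 6×1 + 0  (stop)
So 19/44 = [0; 2, 3, 6].

[0; 2, 3, 6]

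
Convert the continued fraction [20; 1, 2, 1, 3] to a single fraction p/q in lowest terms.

Fold from the inside: start with 3/1.
  1 + 1/3 = 4/3
  2 + 3/4 = 11/4
  1 + 4/11 = 15/11
  20 + 11/15 = 311/15

311/15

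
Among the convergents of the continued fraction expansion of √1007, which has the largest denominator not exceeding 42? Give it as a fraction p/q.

√1007 = [31; 1, 2, 1, 2, 1, 62, …] (period length 6).
Convergents:
  p_0/q_0 = 31/1
  p_1/q_1 = 32/1
  p_2/q_2 = 95/3
  p_3/q_3 = 127/4
  p_4/q_4 = 349/11
  p_5/q_5 = 476/15
  p_6/q_6 = 29861/941
q_5 = 15 ≤ 42 < 941 = q_6, so the answer is 476/15.

476/15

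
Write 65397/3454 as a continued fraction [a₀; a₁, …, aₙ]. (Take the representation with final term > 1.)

65397 = 18*3454 + 3225
3454 = 1*3225 + 229
3225 = 14*229 + 19
229 = 12*19 + 1
19 = 19*1 + 0  (stop)
So 65397/3454 = [18; 1, 14, 12, 19].

[18; 1, 14, 12, 19]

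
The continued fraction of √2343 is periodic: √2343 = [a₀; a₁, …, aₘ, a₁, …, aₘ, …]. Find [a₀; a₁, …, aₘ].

a₀ = ⌊√2343⌋ = 48.
With m₀=0, d₀=1 and mₖ₊₁ = dₖaₖ − mₖ, dₖ₊₁ = (n − mₖ₊₁²)/dₖ, aₖ₊₁ = ⌊(a₀+mₖ₊₁)/dₖ₊₁⌋:
  k=1: m=48, d=39, a=2
  k=2: m=30, d=37, a=2
  k=3: m=44, d=11, a=8
  k=4: m=44, d=37, a=2
  k=5: m=30, d=39, a=2
  k=6: m=48, d=1, a=96
d=1 and a=2a₀=96 at k=6, so the next step gives (m, d) = (48, 39) again — its k=1 value — and the period has length 6.

[48; 2, 2, 8, 2, 2, 96]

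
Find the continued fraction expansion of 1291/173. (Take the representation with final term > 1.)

[7; 2, 6, 6, 2]

1291 = 7·173 + 80
173 = 2·80 + 13
80 = 6·13 + 2
13 = 6·2 + 1
2 = 2·1 + 0  (stop)
So 1291/173 = [7; 2, 6, 6, 2].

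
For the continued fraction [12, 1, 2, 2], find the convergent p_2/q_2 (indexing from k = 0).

38/3

Using pₖ = aₖpₖ₋₁ + pₖ₋₂, qₖ = aₖqₖ₋₁ + qₖ₋₂ (with p₋₁=1, p₋₂=0, q₋₁=0, q₋₂=1):
  k=0: a=12, p=12, q=1
  k=1: a=1, p=13, q=1
  k=2: a=2, p=38, q=3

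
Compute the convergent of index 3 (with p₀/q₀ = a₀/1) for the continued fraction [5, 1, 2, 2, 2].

40/7

Using pₖ = aₖpₖ₋₁ + pₖ₋₂, qₖ = aₖqₖ₋₁ + qₖ₋₂ (with p₋₁=1, p₋₂=0, q₋₁=0, q₋₂=1):
  k=0: a=5, p=5, q=1
  k=1: a=1, p=6, q=1
  k=2: a=2, p=17, q=3
  k=3: a=2, p=40, q=7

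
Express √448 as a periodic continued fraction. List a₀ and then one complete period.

a₀ = ⌊√448⌋ = 21.
With m₀=0, d₀=1 and mₖ₊₁ = dₖaₖ − mₖ, dₖ₊₁ = (n − mₖ₊₁²)/dₖ, aₖ₊₁ = ⌊(a₀+mₖ₊₁)/dₖ₊₁⌋:
  k=1: m=21, d=7, a=6
  k=2: m=21, d=1, a=42
d=1 and a=2a₀=42 at k=2, so the next step gives (m, d) = (21, 7) again — its k=1 value — and the period has length 2.

[21; 6, 42]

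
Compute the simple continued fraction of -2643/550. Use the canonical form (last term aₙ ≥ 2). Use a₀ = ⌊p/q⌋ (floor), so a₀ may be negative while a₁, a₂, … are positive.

[-5; 5, 7, 7, 2]

-2643 = -5×550 + 107
550 = 5×107 + 15
107 = 7×15 + 2
15 = 7×2 + 1
2 = 2×1 + 0  (stop)
So -2643/550 = [-5; 5, 7, 7, 2].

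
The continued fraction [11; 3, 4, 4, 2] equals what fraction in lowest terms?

Using pₖ = aₖpₖ₋₁ + pₖ₋₂ and qₖ = aₖqₖ₋₁ + qₖ₋₂:
  k=0: a=11, p=11, q=1
  k=1: a=3, p=34, q=3
  k=2: a=4, p=147, q=13
  k=3: a=4, p=622, q=55
  k=4: a=2, p=1391, q=123

1391/123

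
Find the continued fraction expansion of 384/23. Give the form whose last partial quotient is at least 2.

384 = 16·23 + 16
23 = 1·16 + 7
16 = 2·7 + 2
7 = 3·2 + 1
2 = 2·1 + 0  (stop)
So 384/23 = [16; 1, 2, 3, 2].

[16; 1, 2, 3, 2]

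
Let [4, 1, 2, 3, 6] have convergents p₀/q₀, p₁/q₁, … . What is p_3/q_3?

Using pₖ = aₖpₖ₋₁ + pₖ₋₂, qₖ = aₖqₖ₋₁ + qₖ₋₂ (with p₋₁=1, p₋₂=0, q₋₁=0, q₋₂=1):
  k=0: a=4, p=4, q=1
  k=1: a=1, p=5, q=1
  k=2: a=2, p=14, q=3
  k=3: a=3, p=47, q=10

47/10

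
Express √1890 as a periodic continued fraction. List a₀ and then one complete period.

a₀ = ⌊√1890⌋ = 43.
With m₀=0, d₀=1 and mₖ₊₁ = dₖaₖ − mₖ, dₖ₊₁ = (n − mₖ₊₁²)/dₖ, aₖ₊₁ = ⌊(a₀+mₖ₊₁)/dₖ₊₁⌋:
  k=1: m=43, d=41, a=2
  k=2: m=39, d=9, a=9
  k=3: m=42, d=14, a=6
  k=4: m=42, d=9, a=9
  k=5: m=39, d=41, a=2
  k=6: m=43, d=1, a=86
d=1 and a=2a₀=86 at k=6, so the next step gives (m, d) = (43, 41) again — its k=1 value — and the period has length 6.

[43; 2, 9, 6, 9, 2, 86]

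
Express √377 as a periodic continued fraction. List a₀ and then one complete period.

[19; 2, 2, 2, 38]

a₀ = ⌊√377⌋ = 19.
With m₀=0, d₀=1 and mₖ₊₁ = dₖaₖ − mₖ, dₖ₊₁ = (n − mₖ₊₁²)/dₖ, aₖ₊₁ = ⌊(a₀+mₖ₊₁)/dₖ₊₁⌋:
  k=1: m=19, d=16, a=2
  k=2: m=13, d=13, a=2
  k=3: m=13, d=16, a=2
  k=4: m=19, d=1, a=38
d=1 and a=2a₀=38 at k=4, so the next step gives (m, d) = (19, 16) again — its k=1 value — and the period has length 4.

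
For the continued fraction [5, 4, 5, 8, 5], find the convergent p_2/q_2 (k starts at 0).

Using pₖ = aₖpₖ₋₁ + pₖ₋₂, qₖ = aₖqₖ₋₁ + qₖ₋₂ (with p₋₁=1, p₋₂=0, q₋₁=0, q₋₂=1):
  k=0: a=5, p=5, q=1
  k=1: a=4, p=21, q=4
  k=2: a=5, p=110, q=21

110/21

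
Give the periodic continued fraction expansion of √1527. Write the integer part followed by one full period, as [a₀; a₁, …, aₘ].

a₀ = ⌊√1527⌋ = 39.
With m₀=0, d₀=1 and mₖ₊₁ = dₖaₖ − mₖ, dₖ₊₁ = (n − mₖ₊₁²)/dₖ, aₖ₊₁ = ⌊(a₀+mₖ₊₁)/dₖ₊₁⌋:
  k=1: m=39, d=6, a=13
  k=2: m=39, d=1, a=78
d=1 and a=2a₀=78 at k=2, so the next step gives (m, d) = (39, 6) again — its k=1 value — and the period has length 2.

[39; 13, 78]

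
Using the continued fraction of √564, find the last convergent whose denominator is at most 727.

√564 = [23; 1, 2, 1, 46, …] (period length 4).
Convergents:
  p_0/q_0 = 23/1
  p_1/q_1 = 24/1
  p_2/q_2 = 71/3
  p_3/q_3 = 95/4
  p_4/q_4 = 4441/187
  p_5/q_5 = 4536/191
  p_6/q_6 = 13513/569
  p_7/q_7 = 18049/760
q_6 = 569 ≤ 727 < 760 = q_7, so the answer is 13513/569.

13513/569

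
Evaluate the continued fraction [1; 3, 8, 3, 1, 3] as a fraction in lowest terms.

511/387

Using pₖ = aₖpₖ₋₁ + pₖ₋₂ and qₖ = aₖqₖ₋₁ + qₖ₋₂:
  k=0: a=1, p=1, q=1
  k=1: a=3, p=4, q=3
  k=2: a=8, p=33, q=25
  k=3: a=3, p=103, q=78
  k=4: a=1, p=136, q=103
  k=5: a=3, p=511, q=387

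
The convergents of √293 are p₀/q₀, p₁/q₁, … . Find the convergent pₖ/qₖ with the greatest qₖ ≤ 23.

291/17

√293 = [17; 8, 1, 1, 8, 34, …] (period length 5).
Convergents:
  p_0/q_0 = 17/1
  p_1/q_1 = 137/8
  p_2/q_2 = 154/9
  p_3/q_3 = 291/17
  p_4/q_4 = 2482/145
q_3 = 17 ≤ 23 < 145 = q_4, so the answer is 291/17.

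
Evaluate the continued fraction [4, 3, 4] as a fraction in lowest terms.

Using pₖ = aₖpₖ₋₁ + pₖ₋₂ and qₖ = aₖqₖ₋₁ + qₖ₋₂:
  k=0: a=4, p=4, q=1
  k=1: a=3, p=13, q=3
  k=2: a=4, p=56, q=13

56/13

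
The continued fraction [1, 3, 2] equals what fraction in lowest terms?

Fold from the inside: start with 2/1.
  3 + 1/2 = 7/2
  1 + 2/7 = 9/7

9/7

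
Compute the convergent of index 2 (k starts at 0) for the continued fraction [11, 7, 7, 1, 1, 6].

557/50

Using pₖ = aₖpₖ₋₁ + pₖ₋₂, qₖ = aₖqₖ₋₁ + qₖ₋₂ (with p₋₁=1, p₋₂=0, q₋₁=0, q₋₂=1):
  k=0: a=11, p=11, q=1
  k=1: a=7, p=78, q=7
  k=2: a=7, p=557, q=50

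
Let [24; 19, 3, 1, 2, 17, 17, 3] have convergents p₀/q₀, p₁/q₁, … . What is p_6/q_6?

1510194/62789

Using pₖ = aₖpₖ₋₁ + pₖ₋₂, qₖ = aₖqₖ₋₁ + qₖ₋₂ (with p₋₁=1, p₋₂=0, q₋₁=0, q₋₂=1):
  k=0: a=24, p=24, q=1
  k=1: a=19, p=457, q=19
  k=2: a=3, p=1395, q=58
  k=3: a=1, p=1852, q=77
  k=4: a=2, p=5099, q=212
  k=5: a=17, p=88535, q=3681
  k=6: a=17, p=1510194, q=62789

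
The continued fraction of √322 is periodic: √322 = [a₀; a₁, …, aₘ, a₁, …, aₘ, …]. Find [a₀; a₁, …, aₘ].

a₀ = ⌊√322⌋ = 17.
With m₀=0, d₀=1 and mₖ₊₁ = dₖaₖ − mₖ, dₖ₊₁ = (n − mₖ₊₁²)/dₖ, aₖ₊₁ = ⌊(a₀+mₖ₊₁)/dₖ₊₁⌋:
  k=1: m=17, d=33, a=1
  k=2: m=16, d=2, a=16
  k=3: m=16, d=33, a=1
  k=4: m=17, d=1, a=34
d=1 and a=2a₀=34 at k=4, so the next step gives (m, d) = (17, 33) again — its k=1 value — and the period has length 4.

[17; 1, 16, 1, 34]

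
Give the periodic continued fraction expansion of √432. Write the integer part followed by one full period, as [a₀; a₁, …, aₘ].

a₀ = ⌊√432⌋ = 20.
With m₀=0, d₀=1 and mₖ₊₁ = dₖaₖ − mₖ, dₖ₊₁ = (n − mₖ₊₁²)/dₖ, aₖ₊₁ = ⌊(a₀+mₖ₊₁)/dₖ₊₁⌋:
  k=1: m=20, d=32, a=1
  k=2: m=12, d=9, a=3
  k=3: m=15, d=23, a=1
  k=4: m=8, d=16, a=1
  k=5: m=8, d=23, a=1
  k=6: m=15, d=9, a=3
  k=7: m=12, d=32, a=1
  k=8: m=20, d=1, a=40
d=1 and a=2a₀=40 at k=8, so the next step gives (m, d) = (20, 32) again — its k=1 value — and the period has length 8.

[20; 1, 3, 1, 1, 1, 3, 1, 40]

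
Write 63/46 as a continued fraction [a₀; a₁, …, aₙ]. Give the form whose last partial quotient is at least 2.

[1; 2, 1, 2, 2, 2]

63 = 1*46 + 17
46 = 2*17 + 12
17 = 1*12 + 5
12 = 2*5 + 2
5 = 2*2 + 1
2 = 2*1 + 0  (stop)
So 63/46 = [1; 2, 1, 2, 2, 2].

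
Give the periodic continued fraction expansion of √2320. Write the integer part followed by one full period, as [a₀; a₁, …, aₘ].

a₀ = ⌊√2320⌋ = 48.
With m₀=0, d₀=1 and mₖ₊₁ = dₖaₖ − mₖ, dₖ₊₁ = (n − mₖ₊₁²)/dₖ, aₖ₊₁ = ⌊(a₀+mₖ₊₁)/dₖ₊₁⌋:
  k=1: m=48, d=16, a=6
  k=2: m=48, d=1, a=96
d=1 and a=2a₀=96 at k=2, so the next step gives (m, d) = (48, 16) again — its k=1 value — and the period has length 2.

[48; 6, 96]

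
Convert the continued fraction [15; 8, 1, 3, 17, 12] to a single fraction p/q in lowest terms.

Using pₖ = aₖpₖ₋₁ + pₖ₋₂ and qₖ = aₖqₖ₋₁ + qₖ₋₂:
  k=0: a=15, p=15, q=1
  k=1: a=8, p=121, q=8
  k=2: a=1, p=136, q=9
  k=3: a=3, p=529, q=35
  k=4: a=17, p=9129, q=604
  k=5: a=12, p=110077, q=7283

110077/7283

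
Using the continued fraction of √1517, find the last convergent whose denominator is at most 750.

28082/721

√1517 = [38; 1, 18, 2, 18, 1, 76, …] (period length 6).
Convergents:
  p_0/q_0 = 38/1
  p_1/q_1 = 39/1
  p_2/q_2 = 740/19
  p_3/q_3 = 1519/39
  p_4/q_4 = 28082/721
  p_5/q_5 = 29601/760
q_4 = 721 ≤ 750 < 760 = q_5, so the answer is 28082/721.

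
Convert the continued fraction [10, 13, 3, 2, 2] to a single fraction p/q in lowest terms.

Using pₖ = aₖpₖ₋₁ + pₖ₋₂ and qₖ = aₖqₖ₋₁ + qₖ₋₂:
  k=0: a=10, p=10, q=1
  k=1: a=13, p=131, q=13
  k=2: a=3, p=403, q=40
  k=3: a=2, p=937, q=93
  k=4: a=2, p=2277, q=226

2277/226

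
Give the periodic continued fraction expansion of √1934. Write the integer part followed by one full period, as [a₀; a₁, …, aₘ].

a₀ = ⌊√1934⌋ = 43.

[43; 1, 42, 1, 86]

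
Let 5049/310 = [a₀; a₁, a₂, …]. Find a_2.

2

5049 = 16·310 + 89   →  a_0 = 16
310 = 3·89 + 43   →  a_1 = 3
89 = 2·43 + 3   →  a_2 = 2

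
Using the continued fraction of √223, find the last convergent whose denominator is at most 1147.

√223 = [14; 1, 13, 1, 28, …] (period length 4).
Convergents:
  p_0/q_0 = 14/1
  p_1/q_1 = 15/1
  p_2/q_2 = 209/14
  p_3/q_3 = 224/15
  p_4/q_4 = 6481/434
  p_5/q_5 = 6705/449
  p_6/q_6 = 93646/6271
q_5 = 449 ≤ 1147 < 6271 = q_6, so the answer is 6705/449.

6705/449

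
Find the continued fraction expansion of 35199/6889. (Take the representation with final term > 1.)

35199 = 5×6889 + 754
6889 = 9×754 + 103
754 = 7×103 + 33
103 = 3×33 + 4
33 = 8×4 + 1
4 = 4×1 + 0  (stop)
So 35199/6889 = [5; 9, 7, 3, 8, 4].

[5; 9, 7, 3, 8, 4]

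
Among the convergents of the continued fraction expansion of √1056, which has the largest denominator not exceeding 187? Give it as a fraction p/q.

√1056 = [32; 2, 64, …] (period length 2).
Convergents:
  p_0/q_0 = 32/1
  p_1/q_1 = 65/2
  p_2/q_2 = 4192/129
  p_3/q_3 = 8449/260
q_2 = 129 ≤ 187 < 260 = q_3, so the answer is 4192/129.

4192/129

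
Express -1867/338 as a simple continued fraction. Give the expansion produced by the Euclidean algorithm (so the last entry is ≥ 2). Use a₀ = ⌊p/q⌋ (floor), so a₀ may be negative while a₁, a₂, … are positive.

[-6; 2, 10, 16]

-1867 = -6×338 + 161
338 = 2×161 + 16
161 = 10×16 + 1
16 = 16×1 + 0  (stop)
So -1867/338 = [-6; 2, 10, 16].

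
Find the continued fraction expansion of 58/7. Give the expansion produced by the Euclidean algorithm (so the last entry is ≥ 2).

58 = 8×7 + 2
7 = 3×2 + 1
2 = 2×1 + 0  (stop)
So 58/7 = [8; 3, 2].

[8; 3, 2]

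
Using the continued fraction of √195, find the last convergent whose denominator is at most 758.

√195 = [13; 1, 26, …] (period length 2).
Convergents:
  p_0/q_0 = 13/1
  p_1/q_1 = 14/1
  p_2/q_2 = 377/27
  p_3/q_3 = 391/28
  p_4/q_4 = 10543/755
  p_5/q_5 = 10934/783
q_4 = 755 ≤ 758 < 783 = q_5, so the answer is 10543/755.

10543/755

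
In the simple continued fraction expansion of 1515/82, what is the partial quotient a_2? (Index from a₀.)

9

1515 = 18·82 + 39   →  a_0 = 18
82 = 2·39 + 4   →  a_1 = 2
39 = 9·4 + 3   →  a_2 = 9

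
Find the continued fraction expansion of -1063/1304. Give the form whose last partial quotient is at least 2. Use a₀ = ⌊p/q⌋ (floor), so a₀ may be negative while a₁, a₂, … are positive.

-1063 = -1*1304 + 241
1304 = 5*241 + 99
241 = 2*99 + 43
99 = 2*43 + 13
43 = 3*13 + 4
13 = 3*4 + 1
4 = 4*1 + 0  (stop)
So -1063/1304 = [-1; 5, 2, 2, 3, 3, 4].

[-1; 5, 2, 2, 3, 3, 4]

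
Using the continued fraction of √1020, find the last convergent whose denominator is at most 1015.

32161/1007

√1020 = [31; 1, 14, 1, 62, …] (period length 4).
Convergents:
  p_0/q_0 = 31/1
  p_1/q_1 = 32/1
  p_2/q_2 = 479/15
  p_3/q_3 = 511/16
  p_4/q_4 = 32161/1007
  p_5/q_5 = 32672/1023
q_4 = 1007 ≤ 1015 < 1023 = q_5, so the answer is 32161/1007.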